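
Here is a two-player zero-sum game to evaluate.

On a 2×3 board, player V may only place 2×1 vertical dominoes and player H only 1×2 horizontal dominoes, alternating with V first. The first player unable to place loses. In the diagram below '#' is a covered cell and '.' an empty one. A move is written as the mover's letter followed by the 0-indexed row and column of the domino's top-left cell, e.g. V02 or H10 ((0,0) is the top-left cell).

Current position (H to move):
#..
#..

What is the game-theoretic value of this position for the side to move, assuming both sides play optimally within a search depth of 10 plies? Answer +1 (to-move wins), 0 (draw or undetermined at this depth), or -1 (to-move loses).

[#../#..] H move#1: H01:+1/###/#..*, H11:+1/#../###
[###/#..] end (terminal -1, V#2); searched #../#.. to 10

value(#../#.., H) = +1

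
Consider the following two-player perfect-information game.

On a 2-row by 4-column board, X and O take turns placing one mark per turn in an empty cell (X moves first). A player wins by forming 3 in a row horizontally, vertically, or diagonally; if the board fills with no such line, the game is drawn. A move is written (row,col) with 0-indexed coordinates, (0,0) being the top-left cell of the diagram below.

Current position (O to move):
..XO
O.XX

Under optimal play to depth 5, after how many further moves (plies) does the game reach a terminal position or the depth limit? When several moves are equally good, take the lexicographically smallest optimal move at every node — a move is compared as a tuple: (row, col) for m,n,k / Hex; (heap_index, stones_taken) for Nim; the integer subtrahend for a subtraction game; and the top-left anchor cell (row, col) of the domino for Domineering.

PV length from [..XO/O.XX]: 3 plies

ply 1, O at ..XO/O.XX | (0,0)=-1→O.XO/O.XX; (0,1)=-1→.OXO/O.XX; (1,1)=+0→..XO/OOXX*
ply 2, X at ..XO/OOXX | (0,0)=+0→X.XO/OOXX*; (0,1)=+0→.XXO/OOXX
ply 3, O at X.XO/OOXX | (0,1)=+0→XOXO/OOXX*
ply 4: XOXO/OOXX is terminal +0 (X); from ..XO/O.XX depth 5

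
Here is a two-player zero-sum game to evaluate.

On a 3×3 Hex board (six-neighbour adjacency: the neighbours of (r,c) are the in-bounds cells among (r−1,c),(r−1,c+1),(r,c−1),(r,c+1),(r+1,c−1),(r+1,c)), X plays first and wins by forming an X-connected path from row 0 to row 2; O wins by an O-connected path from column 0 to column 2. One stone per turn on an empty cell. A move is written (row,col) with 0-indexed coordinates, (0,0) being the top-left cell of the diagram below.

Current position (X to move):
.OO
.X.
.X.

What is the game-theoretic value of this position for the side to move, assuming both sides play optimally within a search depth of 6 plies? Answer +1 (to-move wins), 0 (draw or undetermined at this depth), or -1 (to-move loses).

p1 X@[.OO/.X./.X.]: (0,0)[XOO/.X./.X.]-1* (1,0)[.OO/XX./.X.]-1 (1,2)[.OO/.XX/.X.]-1 (2,0)[.OO/.X./XX.]-1 (2,2)[.OO/.X./.XX]-1
p2 O@[XOO/.X./.X.]: (1,0)[XOO/OX./.X.]+1* (1,2)[XOO/.XO/.X.]-1 (2,0)[XOO/.X./OX.]-1 (2,2)[XOO/.X./.XO]-1
p3 X@[XOO/OX./.X.] terminal -1; root [.OO/.X./.X.] d6

value(.OO/.X./.X., X) = -1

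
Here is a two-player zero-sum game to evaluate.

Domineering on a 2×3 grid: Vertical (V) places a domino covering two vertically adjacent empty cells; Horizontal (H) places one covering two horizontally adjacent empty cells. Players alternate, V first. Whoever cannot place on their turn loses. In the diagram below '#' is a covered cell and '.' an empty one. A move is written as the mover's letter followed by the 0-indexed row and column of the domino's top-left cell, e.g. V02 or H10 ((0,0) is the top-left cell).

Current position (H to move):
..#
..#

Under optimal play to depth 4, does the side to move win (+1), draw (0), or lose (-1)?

p1 H@[..#/..#]: H00[###/..#]+1* H10[..#/###]+1
p2 V@[###/..#] terminal -1; root [..#/..#] d4

value(..#/..#, H) = +1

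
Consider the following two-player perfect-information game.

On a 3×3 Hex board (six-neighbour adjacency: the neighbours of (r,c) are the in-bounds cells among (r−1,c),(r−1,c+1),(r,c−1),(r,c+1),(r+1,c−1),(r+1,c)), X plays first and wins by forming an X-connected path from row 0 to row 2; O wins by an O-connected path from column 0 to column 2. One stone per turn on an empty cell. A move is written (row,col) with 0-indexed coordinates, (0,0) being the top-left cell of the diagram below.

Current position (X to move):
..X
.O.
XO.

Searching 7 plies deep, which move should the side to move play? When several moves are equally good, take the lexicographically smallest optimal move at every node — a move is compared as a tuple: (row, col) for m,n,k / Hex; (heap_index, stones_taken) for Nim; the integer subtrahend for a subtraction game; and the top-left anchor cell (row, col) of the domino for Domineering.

[..X/.O./XO.] X move#1: (0,0):-1/X.X/.O./XO., (0,1):-1/.XX/.O./XO., (1,0):+1/..X/XO./XO.*, (1,2):+1/..X/.OX/XO., (2,2):+1/..X/.O./XOX
[..X/XO./XO.] O move#2: (0,0):-1/O.X/XO./XO.*, (0,1):-1/.OX/XO./XO., (1,2):-1/..X/XOO/XO., (2,2):-1/..X/XO./XOO
[O.X/XO./XO.] X move#3: (0,1):+1/OXX/XO./XO.*, (1,2):+1/O.X/XOX/XO., (2,2):+1/O.X/XO./XOX
[OXX/XO./XO.] end (terminal -1, O#4); searched ..X/.O./XO. to 7

X's best at [..X/.O./XO.]: (1,0)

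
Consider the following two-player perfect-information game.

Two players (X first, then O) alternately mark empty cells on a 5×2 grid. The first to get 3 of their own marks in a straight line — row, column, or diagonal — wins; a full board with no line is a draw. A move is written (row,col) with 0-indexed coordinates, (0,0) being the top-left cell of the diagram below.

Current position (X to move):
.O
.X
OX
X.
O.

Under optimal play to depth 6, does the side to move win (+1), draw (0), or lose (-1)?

value(.O/.X/OX/X./O., X) = +1

ply 1, X at .O/.X/OX/X./O. | (0,0)=+0→XO/.X/OX/X./O.; (1,0)=+0→.O/XX/OX/X./O.; (3,1)=+1→.O/.X/OX/XX/O.*; (4,1)=+0→.O/.X/OX/X./OX
ply 2: .O/.X/OX/XX/O. is terminal -1 (O); from .O/.X/OX/X./O. depth 6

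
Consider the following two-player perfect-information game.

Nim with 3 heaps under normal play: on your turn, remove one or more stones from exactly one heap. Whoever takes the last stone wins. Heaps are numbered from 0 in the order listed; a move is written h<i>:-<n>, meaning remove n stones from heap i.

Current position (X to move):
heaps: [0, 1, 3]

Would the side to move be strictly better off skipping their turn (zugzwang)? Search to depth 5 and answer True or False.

zugzwang((0,1,3), X) = False

ply 1, X at (0,1,3) | h1:-1=-1→(0,0,3); h2:-1=-1→(0,1,2); h2:-2=+1→(0,1,1)*; h2:-3=-1→(0,1,0)
ply 2, O at (0,1,1) | h1:-1=-1→(0,0,1)*; h2:-1=-1→(0,1,0)
ply 3, X at (0,0,1) | h2:-1=+1→(0,0,0)*
ply 4: (0,0,0) is terminal -1 (O); from (0,1,3) depth 5
if X skipped the turn, O would face:
~ ply 1, O at (0,1,3) | h1:-1=-1→(0,0,3); h2:-1=-1→(0,1,2); h2:-2=+1→(0,1,1)*; h2:-3=-1→(0,1,0)
~ ply 2, X at (0,1,1) | h1:-1=-1→(0,0,1)*; h2:-1=-1→(0,1,0)
~ ply 3, O at (0,0,1) | h2:-1=+1→(0,0,0)*
~ ply 4: (0,0,0) is terminal -1 (X); from (0,1,3) depth 5
compare (X): move=+1 vs pass=-1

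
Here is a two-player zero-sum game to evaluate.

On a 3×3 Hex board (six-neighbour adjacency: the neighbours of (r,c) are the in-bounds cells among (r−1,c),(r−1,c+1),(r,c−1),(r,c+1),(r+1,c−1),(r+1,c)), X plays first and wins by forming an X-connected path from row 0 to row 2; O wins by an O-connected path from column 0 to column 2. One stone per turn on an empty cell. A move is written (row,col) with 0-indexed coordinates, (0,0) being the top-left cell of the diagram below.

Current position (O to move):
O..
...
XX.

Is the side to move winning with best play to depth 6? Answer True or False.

O winning at [O../.../XX.]: True

ply 1, O at O../.../XX. | (0,1)=-1→OO./.../XX.; (0,2)=-1→O.O/.../XX.; (1,0)=-1→O../O../XX.; (1,1)=+1→O../.O./XX.*; (1,2)=-1→O../..O/XX.; (2,2)=-1→O../.../XXO
ply 2, X at O../.O./XX. | (0,1)=-1→OX./.O./XX.*; (0,2)=-1→O.X/.O./XX.; (1,0)=-1→O../XO./XX.; (1,2)=-1→O../.OX/XX.; (2,2)=-1→O../.O./XXX
ply 3, O at OX./.O./XX. | (0,2)=-1→OXO/.O./XX.; (1,0)=+1→OX./OO./XX.*; (1,2)=-1→OX./.OO/XX.; (2,2)=-1→OX./.O./XXO
ply 4, X at OX./OO./XX. | (0,2)=-1→OXX/OO./XX.*; (1,2)=-1→OX./OOX/XX.; (2,2)=-1→OX./OO./XXX
ply 5, O at OXX/OO./XX. | (1,2)=+1→OXX/OOO/XX.*; (2,2)=-1→OXX/OO./XXO
ply 6: OXX/OOO/XX. is terminal -1 (X); from O../.../XX. depth 6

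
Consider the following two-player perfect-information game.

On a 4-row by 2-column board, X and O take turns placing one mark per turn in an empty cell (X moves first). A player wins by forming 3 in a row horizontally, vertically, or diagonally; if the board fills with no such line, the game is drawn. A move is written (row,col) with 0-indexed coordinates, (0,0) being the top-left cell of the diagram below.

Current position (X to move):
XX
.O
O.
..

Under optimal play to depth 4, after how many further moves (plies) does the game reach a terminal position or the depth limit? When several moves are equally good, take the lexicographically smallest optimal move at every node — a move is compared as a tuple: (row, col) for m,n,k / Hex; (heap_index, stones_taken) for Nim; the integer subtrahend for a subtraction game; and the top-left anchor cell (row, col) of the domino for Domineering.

[XX/.O/O./..] X move#1: (1,0):+0/XX/XO/O./..*, (2,1):+0/XX/.O/OX/.., (3,0):+0/XX/.O/O./X., (3,1):+0/XX/.O/O./.X
[XX/XO/O./..] O move#2: (2,1):+0/XX/XO/OO/..*, (3,0):+0/XX/XO/O./O., (3,1):+0/XX/XO/O./.O
[XX/XO/OO/..] X move#3: (3,0):-1/XX/XO/OO/X., (3,1):+0/XX/XO/OO/.X*
[XX/XO/OO/.X] O move#4: (3,0):+0/XX/XO/OO/OX*
[XX/XO/OO/OX] end (terminal +0, X#5); searched XX/.O/O./.. to 4

PV length from [XX/.O/O./..]: 4 plies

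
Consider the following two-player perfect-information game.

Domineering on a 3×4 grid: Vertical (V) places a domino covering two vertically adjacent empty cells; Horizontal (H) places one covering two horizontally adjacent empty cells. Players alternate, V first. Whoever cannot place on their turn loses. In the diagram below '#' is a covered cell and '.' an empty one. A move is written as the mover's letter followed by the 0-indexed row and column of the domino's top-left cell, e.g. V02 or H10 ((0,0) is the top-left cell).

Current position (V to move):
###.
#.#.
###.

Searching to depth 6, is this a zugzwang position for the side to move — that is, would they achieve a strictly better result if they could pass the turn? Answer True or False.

zugzwang(###./#.#./###., V) = False

ply 1, V at ###./#.#./###. | V03=+1→####/#.##/###.*; V13=+1→###./#.##/####
ply 2: ####/#.##/###. is terminal -1 (H); from ###./#.#./###. depth 6
pass branch (H moves first from the same position):
  | ply 1: ###./#.#./###. is terminal -1 (H); from ###./#.#./###. depth 6
V moving scores +1; V passing scores +1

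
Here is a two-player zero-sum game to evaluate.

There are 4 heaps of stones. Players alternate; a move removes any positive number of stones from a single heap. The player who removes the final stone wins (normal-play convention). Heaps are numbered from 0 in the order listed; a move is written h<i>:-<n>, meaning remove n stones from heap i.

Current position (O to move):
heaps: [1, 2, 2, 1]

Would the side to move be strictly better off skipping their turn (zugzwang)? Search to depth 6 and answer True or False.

zugzwang((1,2,2,1), O) = True

[(1,2,2,1)] O move#1: h0:-1:-1/(0,2,2,1)*, h1:-1:-1/(1,1,2,1), h1:-2:-1/(1,0,2,1), h2:-1:-1/(1,2,1,1), h2:-2:-1/(1,2,0,1), h3:-1:-1/(1,2,2,0)
[(0,2,2,1)] X move#2: h1:-1:-1/(0,1,2,1), h1:-2:-1/(0,0,2,1), h2:-1:-1/(0,2,1,1), h2:-2:-1/(0,2,0,1), h3:-1:+1/(0,2,2,0)*
[(0,2,2,0)] O move#3: h1:-1:-1/(0,1,2,0)*, h1:-2:-1/(0,0,2,0), h2:-1:-1/(0,2,1,0), h2:-2:-1/(0,2,0,0)
[(0,1,2,0)] X move#4: h1:-1:-1/(0,0,2,0), h2:-1:+1/(0,1,1,0)*, h2:-2:-1/(0,1,0,0)
[(0,1,1,0)] O move#5: h1:-1:-1/(0,0,1,0)*, h2:-1:-1/(0,1,0,0)
[(0,0,1,0)] X move#6: h2:-1:+1/(0,0,0,0)*
[(0,0,0,0)] end (terminal -1, O#7); searched (1,2,2,1) to 6
pass branch (X moves first from the same position):
  | [(1,2,2,1)] X move#1: h0:-1:-1/(0,2,2,1)*, h1:-1:-1/(1,1,2,1), h1:-2:-1/(1,0,2,1), h2:-1:-1/(1,2,1,1), h2:-2:-1/(1,2,0,1), h3:-1:-1/(1,2,2,0)
  | [(0,2,2,1)] O move#2: h1:-1:-1/(0,1,2,1), h1:-2:-1/(0,0,2,1), h2:-1:-1/(0,2,1,1), h2:-2:-1/(0,2,0,1), h3:-1:+1/(0,2,2,0)*
  | [(0,2,2,0)] X move#3: h1:-1:-1/(0,1,2,0)*, h1:-2:-1/(0,0,2,0), h2:-1:-1/(0,2,1,0), h2:-2:-1/(0,2,0,0)
  | [(0,1,2,0)] O move#4: h1:-1:-1/(0,0,2,0), h2:-1:+1/(0,1,1,0)*, h2:-2:-1/(0,1,0,0)
  | [(0,1,1,0)] X move#5: h1:-1:-1/(0,0,1,0)*, h2:-1:-1/(0,1,0,0)
  | [(0,0,1,0)] O move#6: h2:-1:+1/(0,0,0,0)*
  | [(0,0,0,0)] end (terminal -1, X#7); searched (1,2,2,1) to 6
O moving scores -1; O passing scores +1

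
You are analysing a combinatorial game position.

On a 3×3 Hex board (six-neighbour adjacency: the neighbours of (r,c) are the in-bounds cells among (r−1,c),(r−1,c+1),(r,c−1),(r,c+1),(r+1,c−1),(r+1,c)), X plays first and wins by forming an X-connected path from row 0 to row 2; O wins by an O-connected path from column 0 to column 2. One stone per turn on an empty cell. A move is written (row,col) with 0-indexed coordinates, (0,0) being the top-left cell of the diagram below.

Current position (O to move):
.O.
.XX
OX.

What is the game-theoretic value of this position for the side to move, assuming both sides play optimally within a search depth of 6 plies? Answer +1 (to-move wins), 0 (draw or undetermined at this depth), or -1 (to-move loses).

p1 O@[.O./.XX/OX.]: (0,0)[OO./.XX/OX.]-1 (0,2)[.OO/.XX/OX.]+1* (1,0)[.O./OXX/OX.]-1 (2,2)[.O./.XX/OXO]-1
p2 X@[.OO/.XX/OX.]: (0,0)[XOO/.XX/OX.]-1* (1,0)[.OO/XXX/OX.]-1 (2,2)[.OO/.XX/OXX]-1
p3 O@[XOO/.XX/OX.]: (1,0)[XOO/OXX/OX.]+1* (2,2)[XOO/.XX/OXO]-1
p4 X@[XOO/OXX/OX.] terminal -1; root [.O./.XX/OX.] d6

value(.O./.XX/OX., O) = +1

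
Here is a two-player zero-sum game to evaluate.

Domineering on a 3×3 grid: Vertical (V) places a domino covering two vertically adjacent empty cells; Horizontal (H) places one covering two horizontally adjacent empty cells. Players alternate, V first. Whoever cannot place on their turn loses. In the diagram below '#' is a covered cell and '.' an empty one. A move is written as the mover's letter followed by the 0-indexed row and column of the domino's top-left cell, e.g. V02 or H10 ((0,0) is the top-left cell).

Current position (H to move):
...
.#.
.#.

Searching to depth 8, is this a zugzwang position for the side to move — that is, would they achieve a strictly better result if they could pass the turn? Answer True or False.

zugzwang(.../.#./.#., H) = False

ply 1, H at .../.#./.#. | H00=-1→##./.#./.#.*; H01=-1→.##/.#./.#.
ply 2, V at ##./.#./.#. | V02=+1→###/.##/.#.*; V10=+1→##./##./##.; V12=+1→##./.##/.##
ply 3: ###/.##/.#. is terminal -1 (H); from .../.#./.#. depth 8
if H skipped the turn, V would face:
~ ply 1, V at .../.#./.#. | V00=+1→#../##./.#.*; V02=+1→..#/.##/.#.; V10=+1→.../##./##.; V12=+1→.../.##/.##
~ ply 2, H at #../##./.#. | H01=-1→###/##./.#.*
~ ply 3, V at ###/##./.#. | V12=+1→###/###/.##*
~ ply 4: ###/###/.## is terminal -1 (H); from .../.#./.#. depth 8
compare (H): move=-1 vs pass=-1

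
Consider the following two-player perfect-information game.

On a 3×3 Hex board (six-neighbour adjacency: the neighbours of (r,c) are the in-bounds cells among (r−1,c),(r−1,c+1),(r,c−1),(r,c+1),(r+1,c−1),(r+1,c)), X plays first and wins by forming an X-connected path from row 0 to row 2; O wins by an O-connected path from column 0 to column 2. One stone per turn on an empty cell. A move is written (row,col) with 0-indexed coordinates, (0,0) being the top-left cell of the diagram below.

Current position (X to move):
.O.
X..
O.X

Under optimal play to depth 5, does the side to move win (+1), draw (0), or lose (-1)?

value(.O./X../O.X, X) = +1

p1 X@[.O./X../O.X]: (0,0)[XO./X../O.X]-1 (0,2)[.OX/X../O.X]-1 (1,1)[.O./XX./O.X]+1* (1,2)[.O./X.X/O.X]-1 (2,1)[.O./X../OXX]-1
p2 O@[.O./XX./O.X]: (0,0)[OO./XX./O.X]-1* (0,2)[.OO/XX./O.X]-1 (1,2)[.O./XXO/O.X]-1 (2,1)[.O./XX./OOX]-1
p3 X@[OO./XX./O.X]: (0,2)[OOX/XX./O.X]+1* (1,2)[OO./XXX/O.X]-1 (2,1)[OO./XX./OXX]-1
p4 O@[OOX/XX./O.X]: (1,2)[OOX/XXO/O.X]-1* (2,1)[OOX/XX./OOX]-1
p5 X@[OOX/XXO/O.X]: (2,1)[OOX/XXO/OXX]+1*
p6 O@[OOX/XXO/OXX] terminal -1; root [.O./X../O.X] d5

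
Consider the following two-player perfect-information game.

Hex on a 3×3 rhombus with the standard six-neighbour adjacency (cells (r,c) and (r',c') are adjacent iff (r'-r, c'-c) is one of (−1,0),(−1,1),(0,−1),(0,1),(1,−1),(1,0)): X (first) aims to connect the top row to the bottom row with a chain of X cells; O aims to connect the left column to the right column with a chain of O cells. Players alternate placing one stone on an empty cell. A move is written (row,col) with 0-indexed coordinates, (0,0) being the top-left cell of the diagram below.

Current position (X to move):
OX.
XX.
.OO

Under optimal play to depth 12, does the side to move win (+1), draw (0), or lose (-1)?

value(OX./XX./.OO, X) = +1

p1 X@[OX./XX./.OO]: (0,2)[OXX/XX./.OO]-1 (1,2)[OX./XXX/.OO]-1 (2,0)[OX./XX./XOO]+1*
p2 O@[OX./XX./XOO] terminal -1; root [OX./XX./.OO] d12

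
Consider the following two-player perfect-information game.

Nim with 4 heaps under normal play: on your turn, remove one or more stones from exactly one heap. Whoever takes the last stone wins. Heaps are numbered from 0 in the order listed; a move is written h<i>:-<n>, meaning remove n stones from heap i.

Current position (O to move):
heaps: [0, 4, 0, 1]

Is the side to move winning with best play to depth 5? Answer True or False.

O winning at [(0,4,0,1)]: True

p1 O@[(0,4,0,1)]: h1:-1[(0,3,0,1)]-1 h1:-2[(0,2,0,1)]-1 h1:-3[(0,1,0,1)]+1* h1:-4[(0,0,0,1)]-1 h3:-1[(0,4,0,0)]-1
p2 X@[(0,1,0,1)]: h1:-1[(0,0,0,1)]-1* h3:-1[(0,1,0,0)]-1
p3 O@[(0,0,0,1)]: h3:-1[(0,0,0,0)]+1*
p4 X@[(0,0,0,0)] terminal -1; root [(0,4,0,1)] d5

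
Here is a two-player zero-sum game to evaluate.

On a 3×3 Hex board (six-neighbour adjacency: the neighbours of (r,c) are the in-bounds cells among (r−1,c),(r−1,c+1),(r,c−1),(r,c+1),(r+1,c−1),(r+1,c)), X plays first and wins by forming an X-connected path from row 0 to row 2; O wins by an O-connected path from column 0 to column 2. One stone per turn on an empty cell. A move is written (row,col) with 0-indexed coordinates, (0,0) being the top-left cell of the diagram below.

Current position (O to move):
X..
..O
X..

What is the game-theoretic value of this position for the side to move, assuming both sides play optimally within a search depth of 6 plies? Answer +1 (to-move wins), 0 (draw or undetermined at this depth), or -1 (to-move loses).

value(X../..O/X.., O) = -1

ply 1, O at X../..O/X.. | (0,1)=-1→XO./..O/X..*; (0,2)=-1→X.O/..O/X..; (1,0)=-1→X../O.O/X..; (1,1)=-1→X../.OO/X..; (2,1)=-1→X../..O/XO.; (2,2)=-1→X../..O/X.O
ply 2, X at XO./..O/X.. | (0,2)=+1→XOX/..O/X..*; (1,0)=+1→XO./X.O/X..; (1,1)=+1→XO./.XO/X..; (2,1)=-1→XO./..O/XX.; (2,2)=-1→XO./..O/X.X
ply 3, O at XOX/..O/X.. | (1,0)=-1→XOX/O.O/X..*; (1,1)=-1→XOX/.OO/X..; (2,1)=-1→XOX/..O/XO.; (2,2)=-1→XOX/..O/X.O
ply 4, X at XOX/O.O/X.. | (1,1)=+1→XOX/OXO/X..*; (2,1)=-1→XOX/O.O/XX.; (2,2)=-1→XOX/O.O/X.X
ply 5: XOX/OXO/X.. is terminal -1 (O); from X../..O/X.. depth 6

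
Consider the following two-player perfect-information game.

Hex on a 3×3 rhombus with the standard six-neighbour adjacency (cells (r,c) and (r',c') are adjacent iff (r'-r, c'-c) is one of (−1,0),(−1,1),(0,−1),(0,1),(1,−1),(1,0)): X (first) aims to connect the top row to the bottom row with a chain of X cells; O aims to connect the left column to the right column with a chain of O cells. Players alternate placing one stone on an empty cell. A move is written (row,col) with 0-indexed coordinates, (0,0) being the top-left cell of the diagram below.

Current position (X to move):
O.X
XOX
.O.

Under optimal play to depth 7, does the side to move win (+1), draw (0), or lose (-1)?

ply 1, X at O.X/XOX/.O. | (0,1)=+1→OXX/XOX/.O.*; (2,0)=+1→O.X/XOX/XO.; (2,2)=+1→O.X/XOX/.OX
ply 2, O at OXX/XOX/.O. | (2,0)=-1→OXX/XOX/OO.*; (2,2)=-1→OXX/XOX/.OO
ply 3, X at OXX/XOX/OO. | (2,2)=+1→OXX/XOX/OOX*
ply 4: OXX/XOX/OOX is terminal -1 (O); from O.X/XOX/.O. depth 7

value(O.X/XOX/.O., X) = +1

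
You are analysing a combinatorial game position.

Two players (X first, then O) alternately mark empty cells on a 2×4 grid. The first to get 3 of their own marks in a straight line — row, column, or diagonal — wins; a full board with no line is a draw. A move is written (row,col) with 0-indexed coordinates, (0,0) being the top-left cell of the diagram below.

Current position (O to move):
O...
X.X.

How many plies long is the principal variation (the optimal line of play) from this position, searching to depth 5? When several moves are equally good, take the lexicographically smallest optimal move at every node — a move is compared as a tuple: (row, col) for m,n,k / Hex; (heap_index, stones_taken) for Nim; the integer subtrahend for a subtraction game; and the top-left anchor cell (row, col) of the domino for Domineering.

PV length from [O.../X.X.]: 5 plies

p1 O@[O.../X.X.]: (0,1)[OO../X.X.]-1 (0,2)[O.O./X.X.]-1 (0,3)[O..O/X.X.]-1 (1,1)[O.../XOX.]+0* (1,3)[O.../X.XO]-1
p2 X@[O.../XOX.]: (0,1)[OX../XOX.]+0* (0,2)[O.X./XOX.]+0 (0,3)[O..X/XOX.]+0 (1,3)[O.../XOXX]+0
p3 O@[OX../XOX.]: (0,2)[OXO./XOX.]+0* (0,3)[OX.O/XOX.]+0 (1,3)[OX../XOXO]+0
p4 X@[OXO./XOX.]: (0,3)[OXOX/XOX.]+0* (1,3)[OXO./XOXX]+0
p5 O@[OXOX/XOX.]: (1,3)[OXOX/XOXO]+0*
p6 X@[OXOX/XOXO] terminal +0; root [O.../X.X.] d5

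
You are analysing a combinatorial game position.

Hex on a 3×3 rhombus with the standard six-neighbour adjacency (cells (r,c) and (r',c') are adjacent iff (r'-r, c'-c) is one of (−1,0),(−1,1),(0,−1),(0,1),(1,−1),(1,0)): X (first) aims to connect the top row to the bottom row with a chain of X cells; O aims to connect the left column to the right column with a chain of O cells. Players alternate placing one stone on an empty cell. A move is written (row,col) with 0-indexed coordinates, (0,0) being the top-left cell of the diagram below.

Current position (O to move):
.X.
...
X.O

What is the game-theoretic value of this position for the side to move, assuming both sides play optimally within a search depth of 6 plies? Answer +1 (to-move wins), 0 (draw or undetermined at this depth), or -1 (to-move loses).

ply 1, O at .X./.../X.O | (0,0)=-1→OX./.../X.O*; (0,2)=-1→.XO/.../X.O; (1,0)=-1→.X./O../X.O; (1,1)=-1→.X./.O./X.O; (1,2)=-1→.X./..O/X.O; (2,1)=-1→.X./.../XOO
ply 2, X at OX./.../X.O | (0,2)=+1→OXX/.../X.O*; (1,0)=+1→OX./X../X.O; (1,1)=+1→OX./.X./X.O; (1,2)=+1→OX./..X/X.O; (2,1)=+1→OX./.../XXO
ply 3, O at OXX/.../X.O | (1,0)=-1→OXX/O../X.O*; (1,1)=-1→OXX/.O./X.O; (1,2)=-1→OXX/..O/X.O; (2,1)=-1→OXX/.../XOO
ply 4, X at OXX/O../X.O | (1,1)=+1→OXX/OX./X.O*; (1,2)=+1→OXX/O.X/X.O; (2,1)=+1→OXX/O../XXO
ply 5: OXX/OX./X.O is terminal -1 (O); from .X./.../X.O depth 6

value(.X./.../X.O, O) = -1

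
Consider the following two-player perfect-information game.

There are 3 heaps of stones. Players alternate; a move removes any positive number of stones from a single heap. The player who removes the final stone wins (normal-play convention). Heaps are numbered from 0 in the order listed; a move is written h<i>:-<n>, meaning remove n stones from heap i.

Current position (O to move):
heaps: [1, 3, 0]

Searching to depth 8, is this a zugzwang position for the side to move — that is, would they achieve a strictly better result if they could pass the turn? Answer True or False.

zugzwang((1,3,0), O) = False

p1 O@[(1,3,0)]: h0:-1[(0,3,0)]-1 h1:-1[(1,2,0)]-1 h1:-2[(1,1,0)]+1* h1:-3[(1,0,0)]-1
p2 X@[(1,1,0)]: h0:-1[(0,1,0)]-1* h1:-1[(1,0,0)]-1
p3 O@[(0,1,0)]: h1:-1[(0,0,0)]+1*
p4 X@[(0,0,0)] terminal -1; root [(1,3,0)] d8
if O skipped the turn, X would face:
~ p1 X@[(1,3,0)]: h0:-1[(0,3,0)]-1 h1:-1[(1,2,0)]-1 h1:-2[(1,1,0)]+1* h1:-3[(1,0,0)]-1
~ p2 O@[(1,1,0)]: h0:-1[(0,1,0)]-1* h1:-1[(1,0,0)]-1
~ p3 X@[(0,1,0)]: h1:-1[(0,0,0)]+1*
~ p4 O@[(0,0,0)] terminal -1; root [(1,3,0)] d8
compare (O): move=+1 vs pass=-1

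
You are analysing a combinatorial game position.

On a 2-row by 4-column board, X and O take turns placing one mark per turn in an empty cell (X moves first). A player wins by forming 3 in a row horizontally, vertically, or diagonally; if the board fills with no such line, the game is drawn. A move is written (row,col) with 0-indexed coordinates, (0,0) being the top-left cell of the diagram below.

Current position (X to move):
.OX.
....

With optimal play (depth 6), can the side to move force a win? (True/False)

X winning at [.OX./....]: False

[.OX./....] X move#1: (0,0):+0/XOX./....*, (0,3):+0/.OXX/...., (1,0):+0/.OX./X..., (1,1):+0/.OX./.X.., (1,2):+0/.OX./..X., (1,3):+0/.OX./...X
[XOX./....] O move#2: (0,3):+0/XOXO/....*, (1,0):+0/XOX./O..., (1,1):+0/XOX./.O.., (1,2):+0/XOX./..O., (1,3):+0/XOX./...O
[XOXO/....] X move#3: (1,0):+0/XOXO/X...*, (1,1):+0/XOXO/.X.., (1,2):+0/XOXO/..X., (1,3):+0/XOXO/...X
[XOXO/X...] O move#4: (1,1):+0/XOXO/XO..*, (1,2):+0/XOXO/X.O., (1,3):+0/XOXO/X..O
[XOXO/XO..] X move#5: (1,2):+0/XOXO/XOX.*, (1,3):+0/XOXO/XO.X
[XOXO/XOX.] O move#6: (1,3):+0/XOXO/XOXO*
[XOXO/XOXO] end (terminal +0, X#7); searched .OX./.... to 6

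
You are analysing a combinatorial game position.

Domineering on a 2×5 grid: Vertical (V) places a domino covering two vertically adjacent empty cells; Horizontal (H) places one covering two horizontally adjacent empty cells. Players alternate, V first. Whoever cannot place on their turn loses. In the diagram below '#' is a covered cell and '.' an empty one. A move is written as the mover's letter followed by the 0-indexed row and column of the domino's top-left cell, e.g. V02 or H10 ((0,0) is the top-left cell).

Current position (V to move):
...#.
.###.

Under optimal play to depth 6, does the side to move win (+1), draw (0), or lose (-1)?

value(...#./.###., V) = +1

ply 1, V at ...#./.###. | V00=+1→#..#./####.*; V04=-1→...##/.####
ply 2, H at #..#./####. | H01=-1→####./####.*
ply 3, V at ####./####. | V04=+1→#####/#####*
ply 4: #####/##### is terminal -1 (H); from ...#./.###. depth 6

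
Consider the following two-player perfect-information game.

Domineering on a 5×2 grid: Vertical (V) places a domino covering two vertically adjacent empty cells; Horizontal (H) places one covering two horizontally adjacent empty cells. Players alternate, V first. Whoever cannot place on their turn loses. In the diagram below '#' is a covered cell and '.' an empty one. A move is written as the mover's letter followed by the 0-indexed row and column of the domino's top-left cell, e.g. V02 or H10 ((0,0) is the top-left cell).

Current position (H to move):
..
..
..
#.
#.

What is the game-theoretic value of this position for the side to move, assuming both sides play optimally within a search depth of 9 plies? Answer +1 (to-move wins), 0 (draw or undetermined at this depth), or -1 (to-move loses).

value(../../../#./#., H) = +1

ply 1, H at ../../../#./#. | H00=-1→##/../../#./#.; H10=+1→../##/../#./#.*; H20=-1→../../##/#./#.
ply 2, V at ../##/../#./#. | V21=-1→../##/.#/##/#.*; V31=-1→../##/../##/##
ply 3, H at ../##/.#/##/#. | H00=+1→##/##/.#/##/#.*
ply 4: ##/##/.#/##/#. is terminal -1 (V); from ../../../#./#. depth 9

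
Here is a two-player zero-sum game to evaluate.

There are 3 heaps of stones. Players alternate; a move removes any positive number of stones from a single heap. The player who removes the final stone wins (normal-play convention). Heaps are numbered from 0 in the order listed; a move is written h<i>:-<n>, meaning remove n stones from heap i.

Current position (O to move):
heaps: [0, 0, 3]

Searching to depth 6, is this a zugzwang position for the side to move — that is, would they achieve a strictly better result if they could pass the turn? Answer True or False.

p1 O@[(0,0,3)]: h2:-1[(0,0,2)]-1 h2:-2[(0,0,1)]-1 h2:-3[(0,0,0)]+1*
p2 X@[(0,0,0)] terminal -1; root [(0,0,3)] d6
pass branch (X moves first from the same position):
  | p1 X@[(0,0,3)]: h2:-1[(0,0,2)]-1 h2:-2[(0,0,1)]-1 h2:-3[(0,0,0)]+1*
  | p2 O@[(0,0,0)] terminal -1; root [(0,0,3)] d6
O moving scores +1; O passing scores -1

zugzwang((0,0,3), O) = False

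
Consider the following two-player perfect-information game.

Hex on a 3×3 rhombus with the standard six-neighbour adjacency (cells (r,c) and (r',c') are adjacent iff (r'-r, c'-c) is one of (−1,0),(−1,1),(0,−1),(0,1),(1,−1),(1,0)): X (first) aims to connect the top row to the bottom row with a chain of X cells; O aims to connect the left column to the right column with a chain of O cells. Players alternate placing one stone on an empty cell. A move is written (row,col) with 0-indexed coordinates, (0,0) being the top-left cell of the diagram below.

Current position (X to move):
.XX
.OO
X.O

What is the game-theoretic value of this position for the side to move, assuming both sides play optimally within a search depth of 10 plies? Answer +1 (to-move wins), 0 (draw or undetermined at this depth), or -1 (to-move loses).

[.XX/.OO/X.O] X move#1: (0,0):-1/XXX/.OO/X.O, (1,0):+1/.XX/XOO/X.O*, (2,1):-1/.XX/.OO/XXO
[.XX/XOO/X.O] end (terminal -1, O#2); searched .XX/.OO/X.O to 10

value(.XX/.OO/X.O, X) = +1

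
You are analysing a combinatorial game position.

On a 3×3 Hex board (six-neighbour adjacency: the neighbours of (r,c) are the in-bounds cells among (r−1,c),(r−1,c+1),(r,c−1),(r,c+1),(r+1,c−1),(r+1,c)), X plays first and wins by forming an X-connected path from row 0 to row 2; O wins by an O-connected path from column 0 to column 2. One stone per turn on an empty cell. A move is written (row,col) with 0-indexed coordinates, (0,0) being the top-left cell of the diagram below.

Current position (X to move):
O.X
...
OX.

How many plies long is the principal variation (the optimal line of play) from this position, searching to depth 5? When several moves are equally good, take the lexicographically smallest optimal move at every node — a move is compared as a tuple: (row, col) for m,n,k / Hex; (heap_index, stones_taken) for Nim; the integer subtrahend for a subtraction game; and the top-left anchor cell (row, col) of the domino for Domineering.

p1 X@[O.X/.../OX.]: (0,1)[OXX/.../OX.]+1* (1,0)[O.X/X../OX.]+1 (1,1)[O.X/.X./OX.]+1 (1,2)[O.X/..X/OX.]+1 (2,2)[O.X/.../OXX]+1
p2 O@[OXX/.../OX.]: (1,0)[OXX/O../OX.]-1* (1,1)[OXX/.O./OX.]-1 (1,2)[OXX/..O/OX.]-1 (2,2)[OXX/.../OXO]-1
p3 X@[OXX/O../OX.]: (1,1)[OXX/OX./OX.]+1* (1,2)[OXX/O.X/OX.]+1 (2,2)[OXX/O../OXX]+1
p4 O@[OXX/OX./OX.] terminal -1; root [O.X/.../OX.] d5

PV length from [O.X/.../OX.]: 3 plies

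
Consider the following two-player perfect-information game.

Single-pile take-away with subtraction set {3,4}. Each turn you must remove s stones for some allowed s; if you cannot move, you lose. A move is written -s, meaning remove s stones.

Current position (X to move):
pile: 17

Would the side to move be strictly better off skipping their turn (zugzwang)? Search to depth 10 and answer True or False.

zugzwang(17, X) = False

p1 X@[17]: -3[14]+1* -4[13]-1
p2 O@[14]: -3[11]-1* -4[10]-1
p3 X@[11]: -3[8]+1* -4[7]+1
p4 O@[8]: -3[5]-1* -4[4]-1
p5 X@[5]: -3[2]+1* -4[1]+1
p6 O@[2] terminal -1; root [17] d10
pass branch (O moves first from the same position):
  | p1 O@[17]: -3[14]+1* -4[13]-1
  | p2 X@[14]: -3[11]-1* -4[10]-1
  | p3 O@[11]: -3[8]+1* -4[7]+1
  | p4 X@[8]: -3[5]-1* -4[4]-1
  | p5 O@[5]: -3[2]+1* -4[1]+1
  | p6 X@[2] terminal -1; root [17] d10
X moving scores +1; X passing scores -1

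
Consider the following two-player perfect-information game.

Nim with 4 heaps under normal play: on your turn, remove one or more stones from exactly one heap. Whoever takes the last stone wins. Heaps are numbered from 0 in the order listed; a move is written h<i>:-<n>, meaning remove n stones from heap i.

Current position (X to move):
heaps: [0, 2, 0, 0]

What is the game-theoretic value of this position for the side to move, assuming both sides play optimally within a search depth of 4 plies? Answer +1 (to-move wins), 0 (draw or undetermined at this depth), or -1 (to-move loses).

[(0,2,0,0)] X move#1: h1:-1:-1/(0,1,0,0), h1:-2:+1/(0,0,0,0)*
[(0,0,0,0)] end (terminal -1, O#2); searched (0,2,0,0) to 4

value((0,2,0,0), X) = +1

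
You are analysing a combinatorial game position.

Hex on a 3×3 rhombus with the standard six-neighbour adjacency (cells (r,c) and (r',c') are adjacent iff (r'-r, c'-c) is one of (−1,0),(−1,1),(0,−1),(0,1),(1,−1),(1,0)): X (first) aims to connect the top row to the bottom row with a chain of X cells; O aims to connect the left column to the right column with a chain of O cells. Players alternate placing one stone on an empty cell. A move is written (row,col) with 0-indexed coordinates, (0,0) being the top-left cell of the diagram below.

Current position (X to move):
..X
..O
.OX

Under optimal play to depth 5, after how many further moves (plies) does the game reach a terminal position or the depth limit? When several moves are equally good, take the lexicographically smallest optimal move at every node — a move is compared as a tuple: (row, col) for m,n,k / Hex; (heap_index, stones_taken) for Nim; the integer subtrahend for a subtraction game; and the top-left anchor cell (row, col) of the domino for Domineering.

PV length from [..X/..O/.OX]: 5 plies

ply 1, X at ..X/..O/.OX | (0,0)=-1→X.X/..O/.OX; (0,1)=-1→.XX/..O/.OX; (1,0)=-1→..X/X.O/.OX; (1,1)=-1→..X/.XO/.OX; (2,0)=+1→..X/..O/XOX*
ply 2, O at ..X/..O/XOX | (0,0)=-1→O.X/..O/XOX*; (0,1)=-1→.OX/..O/XOX; (1,0)=-1→..X/O.O/XOX; (1,1)=-1→..X/.OO/XOX
ply 3, X at O.X/..O/XOX | (0,1)=+1→OXX/..O/XOX*; (1,0)=+1→O.X/X.O/XOX; (1,1)=+1→O.X/.XO/XOX
ply 4, O at OXX/..O/XOX | (1,0)=-1→OXX/O.O/XOX*; (1,1)=-1→OXX/.OO/XOX
ply 5, X at OXX/O.O/XOX | (1,1)=+1→OXX/OXO/XOX*
ply 6: OXX/OXO/XOX is terminal -1 (O); from ..X/..O/.OX depth 5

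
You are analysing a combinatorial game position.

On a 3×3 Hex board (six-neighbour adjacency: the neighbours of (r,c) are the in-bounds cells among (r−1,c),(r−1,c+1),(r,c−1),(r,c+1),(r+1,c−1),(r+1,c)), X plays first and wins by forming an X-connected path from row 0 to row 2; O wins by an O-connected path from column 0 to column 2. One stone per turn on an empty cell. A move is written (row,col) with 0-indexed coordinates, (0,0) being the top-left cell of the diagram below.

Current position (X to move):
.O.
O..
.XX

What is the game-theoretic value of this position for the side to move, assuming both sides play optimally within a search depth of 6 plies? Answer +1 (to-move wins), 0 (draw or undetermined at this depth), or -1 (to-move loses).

[.O./O../.XX] X move#1: (0,0):-1/XO./O../.XX, (0,2):+1/.OX/O../.XX*, (1,1):-1/.O./OX./.XX, (1,2):-1/.O./O.X/.XX, (2,0):-1/.O./O../XXX
[.OX/O../.XX] O move#2: (0,0):-1/OOX/O../.XX*, (1,1):-1/.OX/OO./.XX, (1,2):-1/.OX/O.O/.XX, (2,0):-1/.OX/O../OXX
[OOX/O../.XX] X move#3: (1,1):+1/OOX/OX./.XX*, (1,2):+1/OOX/O.X/.XX, (2,0):+1/OOX/O../XXX
[OOX/OX./.XX] end (terminal -1, O#4); searched .O./O../.XX to 6

value(.O./O../.XX, X) = +1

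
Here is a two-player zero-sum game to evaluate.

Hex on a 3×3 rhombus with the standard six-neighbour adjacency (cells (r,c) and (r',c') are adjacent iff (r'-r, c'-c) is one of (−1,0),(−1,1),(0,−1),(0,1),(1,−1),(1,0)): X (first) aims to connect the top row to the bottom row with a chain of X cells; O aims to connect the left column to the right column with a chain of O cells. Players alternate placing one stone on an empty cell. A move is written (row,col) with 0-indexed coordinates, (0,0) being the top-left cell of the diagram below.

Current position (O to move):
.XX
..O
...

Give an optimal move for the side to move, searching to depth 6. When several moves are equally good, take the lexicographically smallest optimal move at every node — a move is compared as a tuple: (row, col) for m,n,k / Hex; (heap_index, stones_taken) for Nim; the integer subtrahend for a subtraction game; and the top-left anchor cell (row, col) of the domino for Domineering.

p1 O@[.XX/..O/...]: (0,0)[OXX/..O/...]-1 (1,0)[.XX/O.O/...]-1 (1,1)[.XX/.OO/...]+1* (2,0)[.XX/..O/O..]+1 (2,1)[.XX/..O/.O.]-1 (2,2)[.XX/..O/..O]-1
p2 X@[.XX/.OO/...]: (0,0)[XXX/.OO/...]-1* (1,0)[.XX/XOO/...]-1 (2,0)[.XX/.OO/X..]-1 (2,1)[.XX/.OO/.X.]-1 (2,2)[.XX/.OO/..X]-1
p3 O@[XXX/.OO/...]: (1,0)[XXX/OOO/...]+1* (2,0)[XXX/.OO/O..]+1 (2,1)[XXX/.OO/.O.]+1 (2,2)[XXX/.OO/..O]+1
p4 X@[XXX/OOO/...] terminal -1; root [.XX/..O/...] d6

O's best at [.XX/..O/...]: (1,1)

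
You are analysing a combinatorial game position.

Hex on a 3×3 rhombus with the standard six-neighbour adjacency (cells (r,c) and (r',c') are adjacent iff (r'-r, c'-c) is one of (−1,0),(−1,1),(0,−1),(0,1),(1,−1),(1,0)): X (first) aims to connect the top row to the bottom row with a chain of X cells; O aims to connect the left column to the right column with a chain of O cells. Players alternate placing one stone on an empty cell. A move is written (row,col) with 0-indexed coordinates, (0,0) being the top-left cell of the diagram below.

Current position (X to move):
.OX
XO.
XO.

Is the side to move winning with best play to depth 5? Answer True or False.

X winning at [.OX/XO./XO.]: True

p1 X@[.OX/XO./XO.]: (0,0)[XOX/XO./XO.]+1* (1,2)[.OX/XOX/XO.]+1 (2,2)[.OX/XO./XOX]+1
p2 O@[XOX/XO./XO.] terminal -1; root [.OX/XO./XO.] d5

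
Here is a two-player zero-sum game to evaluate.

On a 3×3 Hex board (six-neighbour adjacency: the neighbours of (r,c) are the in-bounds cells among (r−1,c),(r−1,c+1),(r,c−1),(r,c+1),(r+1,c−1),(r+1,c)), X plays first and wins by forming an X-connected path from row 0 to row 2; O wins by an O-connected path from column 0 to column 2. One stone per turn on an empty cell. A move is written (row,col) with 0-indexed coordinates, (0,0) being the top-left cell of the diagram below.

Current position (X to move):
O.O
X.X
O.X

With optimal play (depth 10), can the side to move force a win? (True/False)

X winning at [O.O/X.X/O.X]: False

[O.O/X.X/O.X] X move#1: (0,1):-1/OXO/X.X/O.X*, (1,1):-1/O.O/XXX/O.X, (2,1):-1/O.O/X.X/OXX
[OXO/X.X/O.X] O move#2: (1,1):+1/OXO/XOX/O.X*, (2,1):-1/OXO/X.X/OOX
[OXO/XOX/O.X] end (terminal -1, X#3); searched O.O/X.X/O.X to 10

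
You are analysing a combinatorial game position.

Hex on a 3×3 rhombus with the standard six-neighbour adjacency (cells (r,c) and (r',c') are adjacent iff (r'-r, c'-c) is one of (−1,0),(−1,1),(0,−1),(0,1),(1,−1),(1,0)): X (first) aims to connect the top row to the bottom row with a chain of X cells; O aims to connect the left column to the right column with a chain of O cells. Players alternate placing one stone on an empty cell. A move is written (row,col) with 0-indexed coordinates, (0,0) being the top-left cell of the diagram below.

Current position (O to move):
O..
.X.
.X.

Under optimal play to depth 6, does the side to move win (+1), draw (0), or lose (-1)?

value(O../.X./.X., O) = -1

[O../.X./.X.] O move#1: (0,1):-1/OO./.X./.X.*, (0,2):-1/O.O/.X./.X., (1,0):-1/O../OX./.X., (1,2):-1/O../.XO/.X., (2,0):-1/O../.X./OX., (2,2):-1/O../.X./.XO
[OO./.X./.X.] X move#2: (0,2):+1/OOX/.X./.X.*, (1,0):-1/OO./XX./.X., (1,2):-1/OO./.XX/.X., (2,0):-1/OO./.X./XX., (2,2):-1/OO./.X./.XX
[OOX/.X./.X.] end (terminal -1, O#3); searched O../.X./.X. to 6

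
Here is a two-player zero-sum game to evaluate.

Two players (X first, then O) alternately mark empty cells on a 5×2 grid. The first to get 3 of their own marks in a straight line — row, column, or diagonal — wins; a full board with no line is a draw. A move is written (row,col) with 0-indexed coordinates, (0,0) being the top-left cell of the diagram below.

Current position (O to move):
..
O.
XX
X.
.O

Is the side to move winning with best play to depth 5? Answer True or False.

ply 1, O at ../O./XX/X./.O | (0,0)=-1→O./O./XX/X./.O*; (0,1)=-1→.O/O./XX/X./.O; (1,1)=-1→../OO/XX/X./.O; (3,1)=-1→../O./XX/XO/.O; (4,0)=-1→../O./XX/X./OO
ply 2, X at O./O./XX/X./.O | (0,1)=+1→OX/O./XX/X./.O*; (1,1)=+1→O./OX/XX/X./.O; (3,1)=+1→O./O./XX/XX/.O; (4,0)=+1→O./O./XX/X./XO
ply 3, O at OX/O./XX/X./.O | (1,1)=-1→OX/OO/XX/X./.O*; (3,1)=-1→OX/O./XX/XO/.O; (4,0)=-1→OX/O./XX/X./OO
ply 4, X at OX/OO/XX/X./.O | (3,1)=+0→OX/OO/XX/XX/.O; (4,0)=+1→OX/OO/XX/X./XO*
ply 5: OX/OO/XX/X./XO is terminal -1 (O); from ../O./XX/X./.O depth 5

O winning at [../O./XX/X./.O]: False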